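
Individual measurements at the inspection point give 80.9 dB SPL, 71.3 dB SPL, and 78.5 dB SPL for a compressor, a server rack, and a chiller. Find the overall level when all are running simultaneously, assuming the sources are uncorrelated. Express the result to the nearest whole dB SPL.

83 dB SPL

Incoherent sources combine by intensity addition: L_total = 10·log₁₀(Σ 10^(L_i/10)).
Σ 10^(L/10) = 10^(80.9/10) + 10^(71.3/10) + 10^(78.5/10) = 2.073e+08.
L_total = 10·log₁₀(2.073e+08) = 83.17 dB SPL.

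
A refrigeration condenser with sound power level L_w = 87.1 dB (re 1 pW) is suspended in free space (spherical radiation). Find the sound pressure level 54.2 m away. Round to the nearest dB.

Free-field spherical radiation: L_p = L_w − 10·log₁₀(4π·r²), r = 54.2 m.
4π·r² = 3.692e+04 m², 10·log₁₀ of that is 45.672 dB.
L_p = 87.1 − 45.672 = 41.43 dB.

41 dB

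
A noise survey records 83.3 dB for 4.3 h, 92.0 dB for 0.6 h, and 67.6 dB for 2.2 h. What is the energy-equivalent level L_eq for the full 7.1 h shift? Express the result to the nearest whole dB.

84 dB

The energy average is taken in the linear domain: L_eq = 10·log₁₀[(Σ tᵢ·10^(Lᵢ/10))/T], T = 7.1 h.
Σ tᵢ·10^(Lᵢ/10) = 4.3·10^(83.3/10) + 0.6·10^(92.0/10) + 2.2·10^(67.6/10) = 1.883e+09.
L_eq = 10·log₁₀(1.883e+09/7.1) = 84.24 dB.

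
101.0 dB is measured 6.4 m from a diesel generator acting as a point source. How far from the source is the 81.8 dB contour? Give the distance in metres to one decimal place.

58.4 m

Point-source spreading drops the level by 20·log₁₀(r₂/r₁); inverting, r₂/r₁ = 10^(ΔL/20).
r₂ = 6.4·10^((101.0−81.8)/20) = 6.4·10^(19.2/20) = 58.37 m.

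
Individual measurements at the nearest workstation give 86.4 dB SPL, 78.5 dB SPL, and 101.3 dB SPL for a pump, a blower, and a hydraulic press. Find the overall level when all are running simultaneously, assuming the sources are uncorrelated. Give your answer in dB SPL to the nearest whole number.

For uncorrelated sources the intensities add, so convert each level to linear form, sum, and take 10·log₁₀ of the total.
Σ 10^(L/10) = 10^(86.4/10) + 10^(78.5/10) + 10^(101.3/10) = 1.400e+10.
L_total = 10·log₁₀(1.400e+10) = 101.46 dB SPL.

101 dB SPL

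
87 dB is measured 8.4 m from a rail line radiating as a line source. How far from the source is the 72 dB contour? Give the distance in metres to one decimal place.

265.6 m

For a line source L₁ − L₂ = 10·log₁₀(r₂/r₁), so r₂ = r₁·10^((L₁−L₂)/10).
r₂ = 8.4·10^((87−72)/10) = 8.4·10^(15.0/10) = 265.63 m.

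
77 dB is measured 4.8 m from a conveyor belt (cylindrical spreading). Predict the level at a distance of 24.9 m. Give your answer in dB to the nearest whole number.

Cylindrical spreading from a line source gives a 10·log₁₀(r₂/r₁) drop.
L₂ = 77 − 10·log₁₀(24.9/4.8) = 77 − 7.150 = 69.85 dB.

70 dB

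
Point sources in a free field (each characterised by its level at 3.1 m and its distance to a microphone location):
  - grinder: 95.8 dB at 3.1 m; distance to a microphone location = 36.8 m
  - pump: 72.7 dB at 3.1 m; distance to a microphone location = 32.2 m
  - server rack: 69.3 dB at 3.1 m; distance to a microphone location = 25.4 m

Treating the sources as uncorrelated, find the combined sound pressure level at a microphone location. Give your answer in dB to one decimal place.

74.4 dB

First find each source's level at the receiver (point-source: −20·log₁₀(r/r_ref)), then combine on an intensity basis.
grinder: 95.8 − 20·log₁₀(36.8/3.1) = 95.8 − 21.49 = 74.31 dB.
pump: 72.7 − 20·log₁₀(32.2/3.1) = 72.7 − 20.33 = 52.37 dB.
server rack: 69.3 − 20·log₁₀(25.4/3.1) = 69.3 − 18.27 = 51.03 dB.
Σ 10^(L/10) = 2.728e+07 → L_total = 10·log₁₀(2.728e+07) = 74.36 dB.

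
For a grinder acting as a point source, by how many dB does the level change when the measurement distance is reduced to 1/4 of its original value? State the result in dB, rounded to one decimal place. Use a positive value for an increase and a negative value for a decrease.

A point source loses 6 dB per doubling of distance; generally ΔL = −20·log₁₀(r₂/r₁).
ΔL = −20·log₁₀(0.25) = +12.04 dB.

+12.0 dB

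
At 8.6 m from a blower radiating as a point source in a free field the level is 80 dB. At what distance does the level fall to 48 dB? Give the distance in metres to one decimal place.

342.4 m

For a point source L₁ − L₂ = 20·log₁₀(r₂/r₁), so r₂ = r₁·10^((L₁−L₂)/20).
r₂ = 8.6·10^((80−48)/20) = 8.6·10^(32.0/20) = 342.37 m.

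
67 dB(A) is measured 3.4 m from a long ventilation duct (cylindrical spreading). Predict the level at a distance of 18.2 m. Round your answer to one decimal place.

Line-source attenuation: ΔL = 10·log₁₀(r₂/r₁) = 10·log₁₀(18.2/3.4) = 7.286 dB.
L₂ = 67 − 10·log₁₀(18.2/3.4) = 67 − 7.286 = 59.71 dB(A).

59.7 dB(A)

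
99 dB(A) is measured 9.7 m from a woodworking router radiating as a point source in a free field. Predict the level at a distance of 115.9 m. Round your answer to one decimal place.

Spherical spreading from a point source gives a 20·log₁₀(r₂/r₁) drop.
L₂ = 99 − 20·log₁₀(115.9/9.7) = 99 − 21.546 = 77.45 dB(A).

77.5 dB(A)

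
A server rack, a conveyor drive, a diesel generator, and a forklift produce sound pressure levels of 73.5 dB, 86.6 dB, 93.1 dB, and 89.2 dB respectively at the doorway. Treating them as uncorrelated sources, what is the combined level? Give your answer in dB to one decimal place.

95.3 dB

For uncorrelated sources the intensities add, so convert each level to linear form, sum, and take 10·log₁₀ of the total.
Σ 10^(L/10) = 10^(73.5/10) + 10^(86.6/10) + 10^(93.1/10) + 10^(89.2/10) = 3.353e+09.
L_total = 10·log₁₀(3.353e+09) = 95.25 dB.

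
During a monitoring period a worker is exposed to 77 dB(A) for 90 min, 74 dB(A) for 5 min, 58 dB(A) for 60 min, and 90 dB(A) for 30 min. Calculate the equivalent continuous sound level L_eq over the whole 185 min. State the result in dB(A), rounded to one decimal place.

The energy average is taken in the linear domain: L_eq = 10·log₁₀[(Σ tᵢ·10^(Lᵢ/10))/T], T = 185 min.
Σ tᵢ·10^(Lᵢ/10) = 90·10^(77/10) + 5·10^(74/10) + 60·10^(58/10) + 30·10^(90/10) = 3.467e+10.
L_eq = 10·log₁₀(3.467e+10/185) = 82.73 dB(A).

82.7 dB(A)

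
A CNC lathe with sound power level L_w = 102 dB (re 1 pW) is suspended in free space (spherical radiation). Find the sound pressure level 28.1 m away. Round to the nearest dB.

62 dB

Free-field spherical radiation: L_p = L_w − 10·log₁₀(4π·r²), r = 28.1 m.
4π·r² = 9923 m², 10·log₁₀ of that is 39.966 dB.
L_p = 102 − 39.966 = 62.03 dB.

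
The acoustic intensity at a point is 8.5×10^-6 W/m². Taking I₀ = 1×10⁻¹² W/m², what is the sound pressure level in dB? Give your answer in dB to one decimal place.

Dividing by I₀ shifts the exponent by 12: I/I₀ = 8.5×10^6.
L = 10·(0.9294 + 6) = 69.29 dB.

69.3 dB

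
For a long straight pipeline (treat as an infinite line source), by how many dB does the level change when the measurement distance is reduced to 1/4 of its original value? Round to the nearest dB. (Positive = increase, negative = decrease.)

Line-source spreading: ΔL = −10·log₁₀(r₂/r₁).
ΔL = −10·log₁₀(0.25) = +6.02 dB.

+6 dB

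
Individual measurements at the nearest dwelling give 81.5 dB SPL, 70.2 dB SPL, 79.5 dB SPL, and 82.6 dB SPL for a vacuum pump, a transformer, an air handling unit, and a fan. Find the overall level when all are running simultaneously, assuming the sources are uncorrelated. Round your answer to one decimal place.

86.3 dB SPL

For uncorrelated sources the intensities add, so convert each level to linear form, sum, and take 10·log₁₀ of the total.
Σ 10^(L/10) = 10^(81.5/10) + 10^(70.2/10) + 10^(79.5/10) + 10^(82.6/10) = 4.228e+08.
L_total = 10·log₁₀(4.228e+08) = 86.26 dB SPL.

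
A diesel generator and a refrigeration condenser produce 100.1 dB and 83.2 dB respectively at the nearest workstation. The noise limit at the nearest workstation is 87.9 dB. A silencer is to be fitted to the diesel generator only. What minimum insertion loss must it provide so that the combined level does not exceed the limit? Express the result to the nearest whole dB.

14 dB

The untreated sources together contribute 10^(83.2/10) = 2.089e+08, i.e. 83.20 dB.
The limit corresponds to 10^(87.9/10) = 6.166e+08; subtracting the fixed part leaves 4.077e+08 for the diesel generator, i.e. 86.10 dB.
So the diesel generator must be reduced from 100.1 to 86.10 dB: IL = 14.00 dB.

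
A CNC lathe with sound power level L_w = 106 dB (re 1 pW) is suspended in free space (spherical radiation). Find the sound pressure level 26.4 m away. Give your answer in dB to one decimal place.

66.6 dB

L_p = L_w − 10·log₁₀(4π·r²) with r = 26.4 m.
4π·r² = 8758 m², 10·log₁₀ of that is 39.424 dB.
L_p = 106 − 39.424 = 66.58 dB.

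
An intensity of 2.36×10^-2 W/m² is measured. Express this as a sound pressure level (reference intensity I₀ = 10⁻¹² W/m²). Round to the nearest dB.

104 dB

L = 10·log₁₀(I/I₀) = 10·log₁₀(2.36×10^-2/10⁻¹²) = 10·log₁₀(2.36×10^10).
L = 10·(0.3729 + 10) = 103.73 dB.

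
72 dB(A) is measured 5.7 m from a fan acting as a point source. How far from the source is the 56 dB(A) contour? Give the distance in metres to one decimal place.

36.0 m

For a point source L₁ − L₂ = 20·log₁₀(r₂/r₁), so r₂ = r₁·10^((L₁−L₂)/20).
r₂ = 5.7·10^((72−56)/20) = 5.7·10^(16.0/20) = 35.96 m.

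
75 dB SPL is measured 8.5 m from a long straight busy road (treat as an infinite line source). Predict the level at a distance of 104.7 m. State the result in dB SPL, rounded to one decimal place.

Cylindrical spreading from a line source gives a 10·log₁₀(r₂/r₁) drop.
L₂ = 75 − 10·log₁₀(104.7/8.5) = 75 − 10.905 = 64.09 dB SPL.

64.1 dB SPL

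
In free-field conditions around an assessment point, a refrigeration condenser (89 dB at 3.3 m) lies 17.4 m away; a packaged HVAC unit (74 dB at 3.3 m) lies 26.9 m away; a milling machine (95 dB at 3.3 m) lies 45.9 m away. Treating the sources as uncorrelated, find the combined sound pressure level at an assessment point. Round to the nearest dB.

77 dB

Propagate each source to the receiver with L = L_ref − 20·log₁₀(r/r_ref), then add intensities.
refrigeration condenser: 89 − 20·log₁₀(17.4/3.3) = 89 − 14.44 = 74.56 dB.
packaged HVAC unit: 74 − 20·log₁₀(26.9/3.3) = 74 − 18.22 = 55.78 dB.
milling machine: 95 − 20·log₁₀(45.9/3.3) = 95 − 22.87 = 72.13 dB.
Σ 10^(L/10) = 4.529e+07 → L_total = 10·log₁₀(4.529e+07) = 76.56 dB.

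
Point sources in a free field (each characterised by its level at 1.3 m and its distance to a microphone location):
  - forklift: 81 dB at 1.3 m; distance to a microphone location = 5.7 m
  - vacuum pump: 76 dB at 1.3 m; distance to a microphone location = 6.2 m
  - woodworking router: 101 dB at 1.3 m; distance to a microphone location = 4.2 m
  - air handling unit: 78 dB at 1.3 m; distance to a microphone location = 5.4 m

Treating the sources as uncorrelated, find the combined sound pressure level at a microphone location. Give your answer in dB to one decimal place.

90.9 dB

Propagate each source to the receiver with L = L_ref − 20·log₁₀(r/r_ref), then add intensities.
forklift: 81 − 20·log₁₀(5.7/1.3) = 81 − 12.84 = 68.16 dB.
vacuum pump: 76 − 20·log₁₀(6.2/1.3) = 76 − 13.57 = 62.43 dB.
woodworking router: 101 − 20·log₁₀(4.2/1.3) = 101 − 10.19 = 90.81 dB.
air handling unit: 78 − 20·log₁₀(5.4/1.3) = 78 − 12.37 = 65.63 dB.
Σ 10^(L/10) = 1.218e+09 → L_total = 10·log₁₀(1.218e+09) = 90.86 dB.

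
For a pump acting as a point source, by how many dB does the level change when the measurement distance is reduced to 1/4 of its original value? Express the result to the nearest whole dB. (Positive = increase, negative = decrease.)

+12 dB

A point source loses 6 dB per doubling of distance; generally ΔL = −20·log₁₀(r₂/r₁).
ΔL = −20·log₁₀(0.25) = +12.04 dB.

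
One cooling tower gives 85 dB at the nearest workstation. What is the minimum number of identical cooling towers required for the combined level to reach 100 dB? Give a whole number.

The shortfall is 100 − 85 = 15.0 dB, and N units add 10·log₁₀ N, so need 10·log₁₀ N ≥ 15.0.
N ≥ 10^(15.0/10) = 31.623, so N = 32.

32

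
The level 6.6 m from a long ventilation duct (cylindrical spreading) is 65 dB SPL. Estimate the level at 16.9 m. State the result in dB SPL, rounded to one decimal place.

Cylindrical spreading from a line source gives a 10·log₁₀(r₂/r₁) drop.
L₂ = 65 − 10·log₁₀(16.9/6.6) = 65 − 4.083 = 60.92 dB SPL.

60.9 dB SPL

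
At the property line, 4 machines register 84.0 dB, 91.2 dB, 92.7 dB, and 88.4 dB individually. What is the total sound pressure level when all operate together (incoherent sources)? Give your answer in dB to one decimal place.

Incoherent sources combine by intensity addition: L_total = 10·log₁₀(Σ 10^(L_i/10)).
Σ 10^(L/10) = 10^(84.0/10) + 10^(91.2/10) + 10^(92.7/10) + 10^(88.4/10) = 4.123e+09.
L_total = 10·log₁₀(4.123e+09) = 96.15 dB.

96.2 dB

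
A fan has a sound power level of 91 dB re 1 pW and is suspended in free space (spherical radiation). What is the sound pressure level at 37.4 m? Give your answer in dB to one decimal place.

48.6 dB

L_p = L_w − 10·log₁₀(4π·r²) with r = 37.4 m.
4π·r² = 1.758e+04 m², 10·log₁₀ of that is 42.450 dB.
L_p = 91 − 42.450 = 48.55 dB.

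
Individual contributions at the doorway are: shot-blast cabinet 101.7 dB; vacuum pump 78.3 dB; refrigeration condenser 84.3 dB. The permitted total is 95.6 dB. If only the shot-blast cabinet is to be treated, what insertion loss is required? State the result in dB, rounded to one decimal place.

6.5 dB

Everything except the shot-blast cabinet sums to 10^(78.3/10) + 10^(84.3/10) = 3.368e+08 in linear terms, 85.27 dB.
To meet 95.6 dB overall, the treated shot-blast cabinet may contribute at most 10^(95.6/10) − 3.368e+08 = 3.294e+09, i.e. 95.18 dB.
So the shot-blast cabinet must be reduced from 101.7 to 95.18 dB: IL = 6.52 dB.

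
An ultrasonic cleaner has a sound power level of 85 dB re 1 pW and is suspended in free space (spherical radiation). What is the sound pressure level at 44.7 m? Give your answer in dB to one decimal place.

41.0 dB

Free-field spherical radiation: L_p = L_w − 10·log₁₀(4π·r²), r = 44.7 m.
4π·r² = 2.511e+04 m², 10·log₁₀ of that is 43.998 dB.
L_p = 85 − 43.998 = 41.00 dB.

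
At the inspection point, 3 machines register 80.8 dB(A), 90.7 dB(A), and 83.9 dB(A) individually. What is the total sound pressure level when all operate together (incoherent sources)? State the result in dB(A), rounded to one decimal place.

Incoherent sources combine by intensity addition: L_total = 10·log₁₀(Σ 10^(L_i/10)).
Σ 10^(L/10) = 10^(80.8/10) + 10^(90.7/10) + 10^(83.9/10) = 1.541e+09.
L_total = 10·log₁₀(1.541e+09) = 91.88 dB(A).

91.9 dB(A)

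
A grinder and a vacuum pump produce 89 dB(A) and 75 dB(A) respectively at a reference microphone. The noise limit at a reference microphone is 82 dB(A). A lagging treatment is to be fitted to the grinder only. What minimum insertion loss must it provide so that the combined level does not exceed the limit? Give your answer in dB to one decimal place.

The untreated sources together contribute 10^(75/10) = 3.162e+07, i.e. 75.00 dB(A).
The limit corresponds to 10^(82/10) = 1.585e+08; subtracting the fixed part leaves 1.269e+08 for the grinder, i.e. 81.03 dB(A).
So the grinder must be reduced from 89 to 81.03 dB(A): IL = 7.97 dB.

8.0 dB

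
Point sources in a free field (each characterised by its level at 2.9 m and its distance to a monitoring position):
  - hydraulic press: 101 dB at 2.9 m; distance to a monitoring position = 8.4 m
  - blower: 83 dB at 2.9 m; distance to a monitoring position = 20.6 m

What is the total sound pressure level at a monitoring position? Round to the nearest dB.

Apply inverse-square spreading to bring every level to the receiver, then sum 10^(L/10).
hydraulic press: 101 − 20·log₁₀(8.4/2.9) = 101 − 9.24 = 91.76 dB.
blower: 83 − 20·log₁₀(20.6/2.9) = 83 − 17.03 = 65.97 dB.
Σ 10^(L/10) = 1.504e+09 → L_total = 10·log₁₀(1.504e+09) = 91.77 dB.

92 dB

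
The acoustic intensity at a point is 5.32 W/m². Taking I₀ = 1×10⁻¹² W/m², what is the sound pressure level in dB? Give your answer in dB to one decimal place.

127.3 dB

I/I₀ = 5.32/10⁻¹² = 5.32×10^12, and L = 10·log₁₀(I/I₀).
L = 10·(0.7259 + 12) = 127.26 dB.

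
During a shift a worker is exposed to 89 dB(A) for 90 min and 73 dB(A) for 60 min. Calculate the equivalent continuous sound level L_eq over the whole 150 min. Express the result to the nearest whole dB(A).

87 dB(A)

The energy average is taken in the linear domain: L_eq = 10·log₁₀[(Σ tᵢ·10^(Lᵢ/10))/T], T = 150 min.
Σ tᵢ·10^(Lᵢ/10) = 90·10^(89/10) + 60·10^(73/10) = 7.269e+10.
L_eq = 10·log₁₀(7.269e+10/150) = 86.85 dB(A).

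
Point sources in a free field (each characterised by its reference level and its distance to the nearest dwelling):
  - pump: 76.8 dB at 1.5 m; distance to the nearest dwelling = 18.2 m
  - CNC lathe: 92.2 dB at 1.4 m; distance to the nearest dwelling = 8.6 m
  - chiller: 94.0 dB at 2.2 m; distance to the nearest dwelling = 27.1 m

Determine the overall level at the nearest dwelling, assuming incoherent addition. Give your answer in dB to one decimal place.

Apply inverse-square spreading to bring every level to the receiver, then sum 10^(L/10).
pump: 76.8 − 20·log₁₀(18.2/1.5) = 76.8 − 21.68 = 55.12 dB.
CNC lathe: 92.2 − 20·log₁₀(8.6/1.4) = 92.2 − 15.77 = 76.43 dB.
chiller: 94.0 − 20·log₁₀(27.1/2.2) = 94.0 − 21.81 = 72.19 dB.
Σ 10^(L/10) = 6.086e+07 → L_total = 10·log₁₀(6.086e+07) = 77.84 dB.

77.8 dB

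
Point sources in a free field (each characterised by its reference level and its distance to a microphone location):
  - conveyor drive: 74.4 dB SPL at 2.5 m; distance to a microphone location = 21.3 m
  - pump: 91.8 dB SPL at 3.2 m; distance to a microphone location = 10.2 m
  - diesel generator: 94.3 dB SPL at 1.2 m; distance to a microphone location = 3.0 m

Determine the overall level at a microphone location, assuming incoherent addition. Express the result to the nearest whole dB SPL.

88 dB SPL

First find each source's level at the receiver (point-source: −20·log₁₀(r/r_ref)), then combine on an intensity basis.
conveyor drive: 74.4 − 20·log₁₀(21.3/2.5) = 74.4 − 18.61 = 55.79 dB SPL.
pump: 91.8 − 20·log₁₀(10.2/3.2) = 91.8 − 10.07 = 81.73 dB SPL.
diesel generator: 94.3 − 20·log₁₀(3.0/1.2) = 94.3 − 7.96 = 86.34 dB SPL.
Σ 10^(L/10) = 5.800e+08 → L_total = 10·log₁₀(5.800e+08) = 87.63 dB SPL.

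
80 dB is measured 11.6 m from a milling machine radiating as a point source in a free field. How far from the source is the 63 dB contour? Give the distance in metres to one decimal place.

82.1 m

Point-source spreading drops the level by 20·log₁₀(r₂/r₁); inverting, r₂/r₁ = 10^(ΔL/20).
r₂ = 11.6·10^((80−63)/20) = 11.6·10^(17.0/20) = 82.12 m.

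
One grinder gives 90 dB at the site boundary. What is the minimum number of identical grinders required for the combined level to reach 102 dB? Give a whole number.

Need L₁ + 10·log₁₀ N ≥ 102, i.e. log₁₀ N ≥ 1.20.
N ≥ 10^(12.0/10) = 15.849, so N = 16.

16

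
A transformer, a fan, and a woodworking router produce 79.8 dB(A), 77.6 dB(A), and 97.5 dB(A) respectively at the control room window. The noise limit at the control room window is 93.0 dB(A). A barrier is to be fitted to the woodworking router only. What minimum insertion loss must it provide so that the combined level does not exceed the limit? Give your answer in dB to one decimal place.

4.8 dB

Everything except the woodworking router sums to 10^(79.8/10) + 10^(77.6/10) = 1.530e+08 in linear terms, 81.85 dB(A).
To meet 93.0 dB(A) overall, the treated woodworking router may contribute at most 10^(93.0/10) − 1.530e+08 = 1.842e+09, i.e. 92.65 dB(A).
Required insertion loss = 97.5 − 92.65 = 4.85 dB.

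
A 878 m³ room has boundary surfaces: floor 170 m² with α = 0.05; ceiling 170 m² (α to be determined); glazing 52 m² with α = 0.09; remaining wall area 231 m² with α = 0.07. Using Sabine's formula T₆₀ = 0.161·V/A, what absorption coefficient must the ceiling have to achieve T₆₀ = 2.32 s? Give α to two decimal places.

From T₆₀ = 0.161·V/A, the target T₆₀ = 2.32 s needs A = 0.161·878/2.32 = 60.93 m².
Absorption from the other surfaces = 170·0.05 + 52·0.09 + 231·0.07 = 29.35 m², so the ceiling must supply 31.58 m² over 170 m².
α = 31.58/170 = 0.186.

0.19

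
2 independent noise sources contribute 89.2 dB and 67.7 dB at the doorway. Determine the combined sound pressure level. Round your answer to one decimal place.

89.2 dB

For uncorrelated sources the intensities add, so convert each level to linear form, sum, and take 10·log₁₀ of the total.
Σ 10^(L/10) = 10^(89.2/10) + 10^(67.7/10) = 8.377e+08.
L_total = 10·log₁₀(8.377e+08) = 89.23 dB.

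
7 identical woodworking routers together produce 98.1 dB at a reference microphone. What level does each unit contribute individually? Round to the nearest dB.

7 equal contributions raise the level by 10·log₁₀ 7 = 8.451 dB, so each unit alone gives 98.1 − 8.451.

90 dB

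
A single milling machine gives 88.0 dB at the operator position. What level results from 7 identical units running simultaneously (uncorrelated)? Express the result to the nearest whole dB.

L_total = L₁ + 10·log₁₀ N for N identical incoherent sources.
L_total = 88.0 + 10·log₁₀(7) = 88.0 + 8.451 = 96.45 dB.

96 dB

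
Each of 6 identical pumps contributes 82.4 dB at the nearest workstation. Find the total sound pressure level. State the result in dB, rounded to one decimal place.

90.2 dB

With 6 equal, uncorrelated contributions the intensity is 6× that of one unit, giving a rise of 10·log₁₀ 6.
L_total = 82.4 + 10·log₁₀(6) = 82.4 + 7.782 = 90.18 dB.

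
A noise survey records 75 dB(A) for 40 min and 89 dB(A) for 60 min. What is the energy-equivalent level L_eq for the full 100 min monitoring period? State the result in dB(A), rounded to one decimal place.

L_eq = 10·log₁₀[(1/T)·Σ tᵢ·10^(Lᵢ/10)] with T = 100 min.
Σ tᵢ·10^(Lᵢ/10) = 40·10^(75/10) + 60·10^(89/10) = 4.892e+10.
L_eq = 10·log₁₀(4.892e+10/100) = 86.90 dB(A).

86.9 dB(A)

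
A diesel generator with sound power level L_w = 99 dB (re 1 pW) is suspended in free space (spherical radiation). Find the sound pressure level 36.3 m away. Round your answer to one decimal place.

56.8 dB

Free-field spherical radiation: L_p = L_w − 10·log₁₀(4π·r²), r = 36.3 m.
4π·r² = 1.656e+04 m², 10·log₁₀ of that is 42.190 dB.
L_p = 99 − 42.190 = 56.81 dB.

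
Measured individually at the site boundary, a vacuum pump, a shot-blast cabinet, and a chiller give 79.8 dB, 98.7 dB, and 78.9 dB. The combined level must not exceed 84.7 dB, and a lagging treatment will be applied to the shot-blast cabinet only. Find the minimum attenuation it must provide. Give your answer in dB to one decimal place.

Everything except the shot-blast cabinet sums to 10^(79.8/10) + 10^(78.9/10) = 1.731e+08 in linear terms, 82.38 dB.
The limit corresponds to 10^(84.7/10) = 2.951e+08; subtracting the fixed part leaves 1.220e+08 for the shot-blast cabinet, i.e. 80.86 dB.
So the shot-blast cabinet must be reduced from 98.7 to 80.86 dB: IL = 17.84 dB.

17.8 dB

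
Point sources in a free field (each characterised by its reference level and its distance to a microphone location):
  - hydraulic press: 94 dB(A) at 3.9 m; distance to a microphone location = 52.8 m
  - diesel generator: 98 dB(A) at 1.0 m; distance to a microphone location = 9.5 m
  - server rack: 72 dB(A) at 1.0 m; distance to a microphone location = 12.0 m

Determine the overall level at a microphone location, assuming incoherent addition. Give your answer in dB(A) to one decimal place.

79.2 dB(A)

Apply inverse-square spreading to bring every level to the receiver, then sum 10^(L/10).
hydraulic press: 94 − 20·log₁₀(52.8/3.9) = 94 − 22.63 = 71.37 dB(A).
diesel generator: 98 − 20·log₁₀(9.5/1.0) = 98 − 19.55 = 78.45 dB(A).
server rack: 72 − 20·log₁₀(12.0/1.0) = 72 − 21.58 = 50.42 dB(A).
Σ 10^(L/10) = 8.373e+07 → L_total = 10·log₁₀(8.373e+07) = 79.23 dB(A).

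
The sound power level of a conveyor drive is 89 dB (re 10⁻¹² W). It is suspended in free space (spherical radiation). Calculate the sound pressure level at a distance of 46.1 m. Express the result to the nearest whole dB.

L_p = L_w − 10·log₁₀(4π·r²) with r = 46.1 m.
4π·r² = 2.671e+04 m², 10·log₁₀ of that is 44.266 dB.
L_p = 89 − 44.266 = 44.73 dB.

45 dB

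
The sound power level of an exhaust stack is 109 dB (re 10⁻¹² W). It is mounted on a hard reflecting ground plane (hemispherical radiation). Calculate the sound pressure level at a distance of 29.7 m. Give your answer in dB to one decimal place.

The power spreads over a hemisphere of area 2π·r², so L_p = L_w − 10·log₁₀(2π·r²).
2π·r² = 5542 m², 10·log₁₀ of that is 37.437 dB.
L_p = 109 − 37.437 = 71.56 dB.

71.6 dB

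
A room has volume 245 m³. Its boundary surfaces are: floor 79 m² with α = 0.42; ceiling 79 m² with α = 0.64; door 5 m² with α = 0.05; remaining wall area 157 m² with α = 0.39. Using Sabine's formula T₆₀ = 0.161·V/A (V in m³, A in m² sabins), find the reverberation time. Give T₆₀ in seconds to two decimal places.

A = Σ Sᵢαᵢ = 79·0.42 + 79·0.64 + 5·0.05 + 157·0.39 = 145.22 m².
T₆₀ = 0.161 × 245 / 145.22 = 0.272 s.

0.27 s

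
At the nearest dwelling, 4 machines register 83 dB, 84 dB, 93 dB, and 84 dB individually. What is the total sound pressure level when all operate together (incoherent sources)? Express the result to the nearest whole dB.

Incoherent sources combine by intensity addition: L_total = 10·log₁₀(Σ 10^(L_i/10)).
Σ 10^(L/10) = 10^(83/10) + 10^(84/10) + 10^(93/10) + 10^(84/10) = 2.697e+09.
L_total = 10·log₁₀(2.697e+09) = 94.31 dB.

94 dB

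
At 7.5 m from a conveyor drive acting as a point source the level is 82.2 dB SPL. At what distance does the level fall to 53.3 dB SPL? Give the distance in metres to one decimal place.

209.0 m

Point-source spreading drops the level by 20·log₁₀(r₂/r₁); inverting, r₂/r₁ = 10^(ΔL/20).
r₂ = 7.5·10^((82.2−53.3)/20) = 7.5·10^(28.9/20) = 208.96 m.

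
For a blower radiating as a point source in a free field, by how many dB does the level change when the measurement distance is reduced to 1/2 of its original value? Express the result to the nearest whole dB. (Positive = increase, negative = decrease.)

With spherical spreading the level changes by −20·log₁₀(r₂/r₁).
ΔL = −20·log₁₀(0.5) = +6.02 dB.

+6 dB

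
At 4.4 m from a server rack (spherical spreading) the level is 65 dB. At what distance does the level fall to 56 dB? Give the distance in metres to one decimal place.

12.4 m

Point-source spreading drops the level by 20·log₁₀(r₂/r₁); inverting, r₂/r₁ = 10^(ΔL/20).
r₂ = 4.4·10^((65−56)/20) = 4.4·10^(9.0/20) = 12.40 m.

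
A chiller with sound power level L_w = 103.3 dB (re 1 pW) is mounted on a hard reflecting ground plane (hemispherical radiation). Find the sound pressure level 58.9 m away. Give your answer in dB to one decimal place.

59.9 dB

Free-field hemispherical radiation: L_p = L_w − 10·log₁₀(2π·r²), r = 58.9 m.
2π·r² = 2.18e+04 m², 10·log₁₀ of that is 43.384 dB.
L_p = 103.3 − 43.384 = 59.92 dB.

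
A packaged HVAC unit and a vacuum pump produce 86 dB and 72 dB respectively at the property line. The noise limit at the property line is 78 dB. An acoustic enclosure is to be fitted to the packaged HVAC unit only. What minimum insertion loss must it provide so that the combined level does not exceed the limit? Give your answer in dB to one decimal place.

9.3 dB

Fixed contribution from the other source: Σ 10^(L/10) = 10^(72/10) = 1.585e+07 (72.00 dB).
To meet 78 dB overall, the treated packaged HVAC unit may contribute at most 10^(78/10) − 1.585e+07 = 4.725e+07, i.e. 76.74 dB.
Required insertion loss = 86 − 76.74 = 9.26 dB.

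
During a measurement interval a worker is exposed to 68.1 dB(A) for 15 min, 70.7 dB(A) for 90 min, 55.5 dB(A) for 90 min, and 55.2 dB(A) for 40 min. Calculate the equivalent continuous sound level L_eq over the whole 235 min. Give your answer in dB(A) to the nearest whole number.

Weight each interval's intensity by its duration and average over T = 235 min:
Σ tᵢ·10^(Lᵢ/10) = 15·10^(68.1/10) + 90·10^(70.7/10) + 90·10^(55.5/10) + 40·10^(55.2/10) = 1.199e+09.
L_eq = 10·log₁₀(1.199e+09/235) = 67.08 dB(A).

67 dB(A)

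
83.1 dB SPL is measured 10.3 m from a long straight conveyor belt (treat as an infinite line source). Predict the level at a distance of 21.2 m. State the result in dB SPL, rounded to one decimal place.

Cylindrical spreading from a line source gives a 10·log₁₀(r₂/r₁) drop.
L₂ = 83.1 − 10·log₁₀(21.2/10.3) = 83.1 − 3.135 = 79.97 dB SPL.

80.0 dB SPL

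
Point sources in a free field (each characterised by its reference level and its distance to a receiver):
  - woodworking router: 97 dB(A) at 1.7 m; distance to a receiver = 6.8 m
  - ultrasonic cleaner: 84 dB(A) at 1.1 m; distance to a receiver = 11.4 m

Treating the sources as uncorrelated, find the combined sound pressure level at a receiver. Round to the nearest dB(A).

First find each source's level at the receiver (point-source: −20·log₁₀(r/r_ref)), then combine on an intensity basis.
woodworking router: 97 − 20·log₁₀(6.8/1.7) = 97 − 12.04 = 84.96 dB(A).
ultrasonic cleaner: 84 − 20·log₁₀(11.4/1.1) = 84 − 20.31 = 63.69 dB(A).
Σ 10^(L/10) = 3.156e+08 → L_total = 10·log₁₀(3.156e+08) = 84.99 dB(A).

85 dB(A)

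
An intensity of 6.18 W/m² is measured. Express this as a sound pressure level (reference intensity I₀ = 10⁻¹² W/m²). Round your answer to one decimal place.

L = 10·log₁₀(I/I₀) = 10·log₁₀(6.18/10⁻¹²) = 10·log₁₀(6.18×10^12).
L = 10·(0.7910 + 12) = 127.91 dB.

127.9 dB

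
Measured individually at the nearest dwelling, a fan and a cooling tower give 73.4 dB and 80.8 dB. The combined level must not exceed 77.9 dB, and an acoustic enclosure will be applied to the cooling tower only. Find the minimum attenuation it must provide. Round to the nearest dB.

Fixed contribution from the other source: Σ 10^(L/10) = 10^(73.4/10) = 2.188e+07 (73.40 dB).
The limit corresponds to 10^(77.9/10) = 6.166e+07; subtracting the fixed part leaves 3.978e+07 for the cooling tower, i.e. 76.00 dB.
Required insertion loss = 80.8 − 76.00 = 4.80 dB.

5 dB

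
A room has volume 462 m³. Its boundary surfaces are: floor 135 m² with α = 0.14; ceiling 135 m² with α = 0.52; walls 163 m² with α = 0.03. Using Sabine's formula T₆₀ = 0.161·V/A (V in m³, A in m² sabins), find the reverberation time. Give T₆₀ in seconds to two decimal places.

A = Σ Sᵢαᵢ = 135·0.14 + 135·0.52 + 163·0.03 = 93.99 m².
T₆₀ = 0.161 × 462 / 93.99 = 0.791 s.

0.79 s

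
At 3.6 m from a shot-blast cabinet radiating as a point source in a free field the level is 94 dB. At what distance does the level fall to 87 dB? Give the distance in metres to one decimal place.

8.1 m

Point-source spreading drops the level by 20·log₁₀(r₂/r₁); inverting, r₂/r₁ = 10^(ΔL/20).
r₂ = 3.6·10^((94−87)/20) = 3.6·10^(7.0/20) = 8.06 m.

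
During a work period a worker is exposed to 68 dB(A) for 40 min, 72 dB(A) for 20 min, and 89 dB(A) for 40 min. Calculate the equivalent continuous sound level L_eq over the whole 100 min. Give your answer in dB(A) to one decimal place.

Weight each interval's intensity by its duration and average over T = 100 min:
Σ tᵢ·10^(Lᵢ/10) = 40·10^(68/10) + 20·10^(72/10) + 40·10^(89/10) = 3.234e+10.
L_eq = 10·log₁₀(3.234e+10/100) = 85.10 dB(A).

85.1 dB(A)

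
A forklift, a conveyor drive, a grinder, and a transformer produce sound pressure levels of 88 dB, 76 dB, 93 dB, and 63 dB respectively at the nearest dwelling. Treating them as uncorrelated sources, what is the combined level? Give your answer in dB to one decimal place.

94.3 dB

Incoherent sources combine by intensity addition: L_total = 10·log₁₀(Σ 10^(L_i/10)).
Σ 10^(L/10) = 10^(88/10) + 10^(76/10) + 10^(93/10) + 10^(63/10) = 2.668e+09.
L_total = 10·log₁₀(2.668e+09) = 94.26 dB.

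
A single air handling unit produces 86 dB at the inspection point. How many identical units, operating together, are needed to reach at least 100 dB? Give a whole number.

The shortfall is 100 − 86 = 14.0 dB, and N units add 10·log₁₀ N, so need 10·log₁₀ N ≥ 14.0.
N ≥ 10^(14.0/10) = 25.119, so N = 26.

26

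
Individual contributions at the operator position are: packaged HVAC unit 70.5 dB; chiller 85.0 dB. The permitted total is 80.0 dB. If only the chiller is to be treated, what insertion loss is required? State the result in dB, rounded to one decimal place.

Fixed contribution from the other source: Σ 10^(L/10) = 10^(70.5/10) = 1.122e+07 (70.50 dB).
The limit corresponds to 10^(80.0/10) = 1.000e+08; subtracting the fixed part leaves 8.878e+07 for the chiller, i.e. 79.48 dB.
So the chiller must be reduced from 85.0 to 79.48 dB: IL = 5.52 dB.

5.5 dB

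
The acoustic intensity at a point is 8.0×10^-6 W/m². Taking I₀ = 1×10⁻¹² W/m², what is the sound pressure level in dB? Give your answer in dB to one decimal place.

I/I₀ = 8.0×10^-6/10⁻¹² = 8.0×10^6, and L = 10·log₁₀(I/I₀).
L = 10·(0.9031 + 6) = 69.03 dB.

69.0 dB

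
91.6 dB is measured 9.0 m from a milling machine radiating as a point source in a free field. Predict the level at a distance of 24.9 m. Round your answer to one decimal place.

Spherical spreading from a point source gives a 20·log₁₀(r₂/r₁) drop.
L₂ = 91.6 − 20·log₁₀(24.9/9.0) = 91.6 − 8.839 = 82.76 dB.

82.8 dB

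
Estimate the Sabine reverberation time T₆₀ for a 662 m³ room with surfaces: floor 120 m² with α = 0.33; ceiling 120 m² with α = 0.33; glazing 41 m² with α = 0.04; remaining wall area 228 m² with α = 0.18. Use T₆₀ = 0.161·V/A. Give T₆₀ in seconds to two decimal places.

0.87 s

Summing Sᵢαᵢ: 120·0.33 + 120·0.33 + 41·0.04 + 228·0.18 = 121.88 m².
T₆₀ = 0.161·V/A = 0.161·662/121.88 = 0.874 s.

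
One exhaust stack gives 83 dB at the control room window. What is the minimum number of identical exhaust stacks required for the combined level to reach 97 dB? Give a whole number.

Need L₁ + 10·log₁₀ N ≥ 97, i.e. log₁₀ N ≥ 1.40.
N ≥ 10^(14.0/10) = 25.119, so N = 26.

26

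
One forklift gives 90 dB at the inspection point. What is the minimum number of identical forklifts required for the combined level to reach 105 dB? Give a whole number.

32

Need L₁ + 10·log₁₀ N ≥ 105, i.e. log₁₀ N ≥ 1.50.
N ≥ 10^(15.0/10) = 31.623, so N = 32.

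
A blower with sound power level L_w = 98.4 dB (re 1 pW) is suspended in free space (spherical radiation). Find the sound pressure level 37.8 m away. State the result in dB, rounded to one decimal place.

55.9 dB

Free-field spherical radiation: L_p = L_w − 10·log₁₀(4π·r²), r = 37.8 m.
4π·r² = 1.796e+04 m², 10·log₁₀ of that is 42.542 dB.
L_p = 98.4 − 42.542 = 55.86 dB.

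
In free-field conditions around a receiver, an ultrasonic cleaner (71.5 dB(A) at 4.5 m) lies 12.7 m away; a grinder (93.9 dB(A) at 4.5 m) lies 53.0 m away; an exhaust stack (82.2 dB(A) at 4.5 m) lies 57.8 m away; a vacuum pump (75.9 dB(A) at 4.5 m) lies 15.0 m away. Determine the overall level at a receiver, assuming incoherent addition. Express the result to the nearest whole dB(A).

74 dB(A)

Propagate each source to the receiver with L = L_ref − 20·log₁₀(r/r_ref), then add intensities.
ultrasonic cleaner: 71.5 − 20·log₁₀(12.7/4.5) = 71.5 − 9.01 = 62.49 dB(A).
grinder: 93.9 − 20·log₁₀(53.0/4.5) = 93.9 − 21.42 = 72.48 dB(A).
exhaust stack: 82.2 − 20·log₁₀(57.8/4.5) = 82.2 − 22.17 = 60.03 dB(A).
vacuum pump: 75.9 − 20·log₁₀(15.0/4.5) = 75.9 − 10.46 = 65.44 dB(A).
Σ 10^(L/10) = 2.398e+07 → L_total = 10·log₁₀(2.398e+07) = 73.80 dB(A).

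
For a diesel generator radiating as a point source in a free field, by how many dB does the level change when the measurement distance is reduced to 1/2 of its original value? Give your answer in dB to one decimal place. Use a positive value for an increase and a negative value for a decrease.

With spherical spreading the level changes by −20·log₁₀(r₂/r₁).
ΔL = −20·log₁₀(0.5) = +6.02 dB.

+6.0 dB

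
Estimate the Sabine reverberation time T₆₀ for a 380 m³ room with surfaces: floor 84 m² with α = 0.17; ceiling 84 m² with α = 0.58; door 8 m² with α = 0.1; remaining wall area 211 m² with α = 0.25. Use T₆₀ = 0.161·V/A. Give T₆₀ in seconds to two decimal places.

0.52 s

Summing Sᵢαᵢ: 84·0.17 + 84·0.58 + 8·0.1 + 211·0.25 = 116.55 m².
T₆₀ = 0.161 × 380 / 116.55 = 0.525 s.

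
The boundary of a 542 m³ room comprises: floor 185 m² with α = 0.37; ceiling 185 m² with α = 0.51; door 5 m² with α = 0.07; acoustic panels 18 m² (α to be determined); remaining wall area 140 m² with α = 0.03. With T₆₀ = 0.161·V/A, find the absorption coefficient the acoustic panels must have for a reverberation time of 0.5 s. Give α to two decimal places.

A = 0.161·V/T₆₀ = 0.161·542/0.5 = 174.52 m² sabins.
Absorption from the other surfaces = 185·0.37 + 185·0.51 + 5·0.07 + 140·0.03 = 167.35 m², so the acoustic panels must supply 7.17 m² over 18 m².
α = 7.17/18 = 0.399.

0.40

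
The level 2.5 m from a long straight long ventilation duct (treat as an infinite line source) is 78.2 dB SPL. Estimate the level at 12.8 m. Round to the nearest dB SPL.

For a line source, L₂ = L₁ − 10·log₁₀(r₂/r₁).
L₂ = 78.2 − 10·log₁₀(12.8/2.5) = 78.2 − 7.093 = 71.11 dB SPL.

71 dB SPL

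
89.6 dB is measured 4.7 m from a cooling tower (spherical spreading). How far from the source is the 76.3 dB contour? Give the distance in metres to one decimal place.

Point-source spreading drops the level by 20·log₁₀(r₂/r₁); inverting, r₂/r₁ = 10^(ΔL/20).
r₂ = 4.7·10^((89.6−76.3)/20) = 4.7·10^(13.3/20) = 21.73 m.

21.7 m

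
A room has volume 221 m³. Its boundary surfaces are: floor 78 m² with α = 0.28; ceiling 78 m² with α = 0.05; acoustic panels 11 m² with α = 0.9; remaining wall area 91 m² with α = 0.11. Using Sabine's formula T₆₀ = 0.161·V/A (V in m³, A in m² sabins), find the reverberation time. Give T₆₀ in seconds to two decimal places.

0.78 s

Summing Sᵢαᵢ: 78·0.28 + 78·0.05 + 11·0.9 + 91·0.11 = 45.65 m².
T₆₀ = 0.161 × 221 / 45.65 = 0.779 s.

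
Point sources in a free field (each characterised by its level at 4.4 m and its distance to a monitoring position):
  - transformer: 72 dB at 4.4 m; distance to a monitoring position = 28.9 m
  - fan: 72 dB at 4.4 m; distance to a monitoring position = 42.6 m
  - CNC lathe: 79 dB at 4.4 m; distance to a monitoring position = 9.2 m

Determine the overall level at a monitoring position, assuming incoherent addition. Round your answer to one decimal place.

72.7 dB

Apply inverse-square spreading to bring every level to the receiver, then sum 10^(L/10).
transformer: 72 − 20·log₁₀(28.9/4.4) = 72 − 16.35 = 55.65 dB.
fan: 72 − 20·log₁₀(42.6/4.4) = 72 − 19.72 = 52.28 dB.
CNC lathe: 79 − 20·log₁₀(9.2/4.4) = 79 − 6.41 = 72.59 dB.
Σ 10^(L/10) = 1.871e+07 → L_total = 10·log₁₀(1.871e+07) = 72.72 dB.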